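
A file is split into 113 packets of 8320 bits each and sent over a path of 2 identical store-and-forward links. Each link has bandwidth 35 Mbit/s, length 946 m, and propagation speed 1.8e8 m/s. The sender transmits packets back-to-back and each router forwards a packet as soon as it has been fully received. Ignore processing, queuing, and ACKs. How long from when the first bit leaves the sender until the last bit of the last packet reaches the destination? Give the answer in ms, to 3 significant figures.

Per-hop transmission t_tx = L/R = 8320/35000000 = 0.237714 ms.
Per-hop propagation t_prop = 946/180000000 = 0.00525556 ms.
Pipeline fill: first packet needs 2·t_tx to clear all hops; remaining 112 packets each add one t_tx.
Total = (2+113-1)·t_tx + 2·t_prop = 114·0.237714 + 2·0.00525556 = 27.1 ms.

27.1 ms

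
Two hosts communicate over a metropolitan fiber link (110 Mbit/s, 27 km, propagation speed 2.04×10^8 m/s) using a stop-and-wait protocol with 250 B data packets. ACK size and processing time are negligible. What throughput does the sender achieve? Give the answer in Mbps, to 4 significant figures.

7.070 Mbps

t_tx = L/R = 2000/110000000 = 1.81818e-05 s.
t_prop = 27000/204000000 = 0.000132353 s; RTT = 0.000264706 s.
Cycle = t_tx + RTT = 0.000282888 s.
Throughput = L / cycle = 2000 / 0.000282888 = 7.070 Mbps.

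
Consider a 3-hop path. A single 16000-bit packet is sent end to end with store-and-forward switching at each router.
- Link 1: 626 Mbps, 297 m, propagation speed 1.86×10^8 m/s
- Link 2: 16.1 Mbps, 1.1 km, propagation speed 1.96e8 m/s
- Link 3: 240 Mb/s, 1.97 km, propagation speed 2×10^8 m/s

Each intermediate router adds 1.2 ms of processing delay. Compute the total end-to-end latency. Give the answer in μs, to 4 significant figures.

3503 μs

Transmission delays (L/R per hop): 25.5591, 993.789, 66.6667 μs; sum = 1086.01 μs.
Propagation delays (d/s per hop): 1.59677, 5.61224, 9.85 μs; sum = 17.059 μs.
Processing at 2 router(s): 2 × 1.2 ms = 2400 μs.
End-to-end = 3503 μs.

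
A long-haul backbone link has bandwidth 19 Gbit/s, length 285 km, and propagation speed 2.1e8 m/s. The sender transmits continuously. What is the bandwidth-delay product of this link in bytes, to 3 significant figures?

3220000 bytes

Propagation delay = 285000 / 210000000 = 0.00135714 s.
BDP = R × t_prop = 19000000000 × 0.00135714 = 25785700 bits.
In bytes: 25785700/8 = 3220000 bytes.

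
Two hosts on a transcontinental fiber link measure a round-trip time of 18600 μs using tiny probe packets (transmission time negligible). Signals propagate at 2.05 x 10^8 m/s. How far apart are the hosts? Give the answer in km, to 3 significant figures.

1910 km

One-way propagation = RTT/2 = 9300 μs.
d = s × t = 2.05e+08 × 0.0093 = 1910 km.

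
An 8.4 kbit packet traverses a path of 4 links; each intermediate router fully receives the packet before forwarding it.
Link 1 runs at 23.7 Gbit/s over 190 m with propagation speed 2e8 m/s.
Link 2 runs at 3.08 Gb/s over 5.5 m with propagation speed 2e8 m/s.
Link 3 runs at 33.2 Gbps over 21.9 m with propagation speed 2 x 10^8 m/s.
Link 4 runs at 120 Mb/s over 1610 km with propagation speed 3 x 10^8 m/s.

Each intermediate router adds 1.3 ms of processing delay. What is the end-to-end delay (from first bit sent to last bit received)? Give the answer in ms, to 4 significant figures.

9.341 ms

L = 8400 bits.
Transmission delays (L/R per hop): 0.00035443, 0.00272727, 0.000253012, 0.07 ms; sum = 0.0733347 ms.
Propagation delays (d/s per hop): 0.00095, 2.75e-05, 0.0001095, 5.36667 ms; sum = 5.36775 ms.
Processing at 3 router(s): 3 × 1.3 ms = 3.9 ms.
End-to-end = 9.341 ms.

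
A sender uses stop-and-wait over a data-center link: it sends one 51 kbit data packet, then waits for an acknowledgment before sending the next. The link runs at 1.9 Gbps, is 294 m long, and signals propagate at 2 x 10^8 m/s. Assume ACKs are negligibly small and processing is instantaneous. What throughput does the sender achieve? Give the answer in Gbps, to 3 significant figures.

t_tx = L/R = 51000/1900000000 = 2.68421e-05 s.
t_prop = 294/200000000 = 1.47e-06 s; RTT = 2.94e-06 s.
Cycle = t_tx + RTT = 2.97821e-05 s.
Throughput = L / cycle = 51000 / 2.97821e-05 = 1.71 Gbps.

1.71 Gbps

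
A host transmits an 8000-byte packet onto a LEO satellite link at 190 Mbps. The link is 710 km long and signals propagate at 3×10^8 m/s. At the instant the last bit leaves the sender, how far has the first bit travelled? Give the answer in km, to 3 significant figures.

101 km

t_tx = L/R = 64000/190000000 = 0.000336842 s.
Distance = s × t_tx = 300000000 × 0.000336842 = 101 km.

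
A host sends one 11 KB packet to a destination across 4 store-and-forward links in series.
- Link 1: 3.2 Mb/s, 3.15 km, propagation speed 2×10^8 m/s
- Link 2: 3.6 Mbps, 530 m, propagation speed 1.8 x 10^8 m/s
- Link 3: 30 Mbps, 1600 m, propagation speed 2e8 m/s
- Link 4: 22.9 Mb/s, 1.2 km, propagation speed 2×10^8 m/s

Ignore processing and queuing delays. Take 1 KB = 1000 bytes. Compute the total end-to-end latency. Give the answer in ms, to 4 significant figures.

L = 88000 bits.
Transmission delays (L/R per hop): 27.5, 24.4444, 2.93333, 3.84279 ms; sum = 58.7206 ms.
Propagation delays (d/s per hop): 0.01575, 0.00294444, 0.008, 0.006 ms; sum = 0.0326944 ms.
End-to-end = 58.75 ms.

58.75 ms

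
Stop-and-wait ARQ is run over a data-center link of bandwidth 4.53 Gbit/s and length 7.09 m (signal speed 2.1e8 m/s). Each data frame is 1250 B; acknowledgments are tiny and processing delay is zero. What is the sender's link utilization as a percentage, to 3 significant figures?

t_tx = L/R = 10000/4530000000 = 2.20751e-06 s.
t_prop = 7.09/210000000 = 3.37619e-08 s; RTT = 6.75238e-08 s.
Cycle = t_tx + RTT = 2.27503e-06 s.
Utilization = t_tx / cycle = 2.20751e-06/2.27503e-06 = 97.0 %.

97.0 %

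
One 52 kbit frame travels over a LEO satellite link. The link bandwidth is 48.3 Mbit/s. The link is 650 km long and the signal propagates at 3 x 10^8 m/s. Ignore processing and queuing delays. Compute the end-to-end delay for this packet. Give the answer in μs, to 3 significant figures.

L = 52000 bits.
Transmission delay = L/R = 52000 / 48300000 = 1076.6 μs.
Propagation delay = d/s = 650000 m / 300000000 m/s = 2166.67 μs.
Total = 3240 μs.

3240 μs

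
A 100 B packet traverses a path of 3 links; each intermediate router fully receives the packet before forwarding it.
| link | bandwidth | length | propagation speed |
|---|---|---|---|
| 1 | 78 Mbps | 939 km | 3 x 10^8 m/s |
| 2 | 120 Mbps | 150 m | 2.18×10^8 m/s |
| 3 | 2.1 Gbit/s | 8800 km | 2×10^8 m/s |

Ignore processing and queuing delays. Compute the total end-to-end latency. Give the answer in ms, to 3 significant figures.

L = 100 × 8 = 800 bits.
Transmission delays (L/R per hop): 0.0102564, 0.00666667, 0.000380952 ms; sum = 0.017304 ms.
Propagation delays (d/s per hop): 3.13, 0.000688073, 44 ms; sum = 47.1307 ms.
End-to-end = 47.1 ms.

47.1 ms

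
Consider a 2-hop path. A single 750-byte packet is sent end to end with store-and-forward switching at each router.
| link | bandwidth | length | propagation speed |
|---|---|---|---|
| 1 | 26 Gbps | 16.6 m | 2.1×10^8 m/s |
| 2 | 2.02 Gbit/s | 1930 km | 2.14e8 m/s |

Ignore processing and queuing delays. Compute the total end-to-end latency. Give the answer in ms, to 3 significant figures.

9.02 ms

L = 750 × 8 = 6000 bits.
Transmission delays (L/R per hop): 0.000230769, 0.0029703 ms; sum = 0.00320107 ms.
Propagation delays (d/s per hop): 7.90476e-05, 9.01869 ms; sum = 9.01877 ms.
End-to-end = 9.02 ms.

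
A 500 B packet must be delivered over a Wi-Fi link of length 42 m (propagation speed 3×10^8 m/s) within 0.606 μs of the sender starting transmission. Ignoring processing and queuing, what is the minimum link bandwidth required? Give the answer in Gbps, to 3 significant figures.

8.58 Gbps

L = 4000 bits.
Propagation delay = 42 / 300000000 = 0.14 μs.
Transmission budget = 0.606 − 0.14 = 0.466 μs.
R ≥ L / t_tx = 4000 bits / 4.66e-07 s = 8.58 Gbps.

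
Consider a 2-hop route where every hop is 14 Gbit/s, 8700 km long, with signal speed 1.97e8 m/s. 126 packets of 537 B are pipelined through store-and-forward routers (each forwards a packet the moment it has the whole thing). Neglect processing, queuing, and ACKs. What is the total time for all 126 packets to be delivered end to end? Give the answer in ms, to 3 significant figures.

88.4 ms

Per-hop transmission t_tx = L/R = 4296/14000000000 = 0.000306857 ms.
Per-hop propagation t_prop = 8700000/197000000 = 44.1624 ms.
Pipeline fill: first packet needs 2·t_tx to clear all hops; remaining 125 packets each add one t_tx.
Total = (2+126-1)·t_tx + 2·t_prop = 127·0.000306857 + 2·44.1624 = 88.4 ms.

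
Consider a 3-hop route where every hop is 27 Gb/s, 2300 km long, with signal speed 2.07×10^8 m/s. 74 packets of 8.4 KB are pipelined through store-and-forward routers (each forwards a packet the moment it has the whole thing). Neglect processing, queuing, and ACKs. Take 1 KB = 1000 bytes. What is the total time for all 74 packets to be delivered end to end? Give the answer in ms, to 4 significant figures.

Per-hop transmission t_tx = L/R = 67200/27000000000 = 0.00248889 ms.
Per-hop propagation t_prop = 2300000/2.07e+08 = 11.1111 ms.
Pipeline fill: first packet needs 3·t_tx to clear all hops; remaining 73 packets each add one t_tx.
Total = (3+74-1)·t_tx + 3·t_prop = 76·0.00248889 + 3·11.1111 = 33.52 ms.

33.52 ms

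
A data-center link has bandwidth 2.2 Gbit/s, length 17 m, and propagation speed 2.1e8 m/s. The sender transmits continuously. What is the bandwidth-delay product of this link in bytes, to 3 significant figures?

22.3 bytes

Propagation delay = 17 / 210000000 = 8.09524e-08 s.
BDP = R × t_prop = 2200000000 × 8.09524e-08 = 178.095 bits.
In bytes: 178.095/8 = 22.3 bytes.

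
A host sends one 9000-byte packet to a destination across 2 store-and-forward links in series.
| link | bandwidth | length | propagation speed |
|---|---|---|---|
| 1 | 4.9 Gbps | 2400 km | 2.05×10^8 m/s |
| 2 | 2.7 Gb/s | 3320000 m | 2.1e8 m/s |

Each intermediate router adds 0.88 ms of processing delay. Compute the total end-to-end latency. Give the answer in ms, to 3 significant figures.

28.4 ms

L = 9000 × 8 = 72000 bits.
Transmission delays (L/R per hop): 0.0146939, 0.0266667 ms; sum = 0.0413605 ms.
Propagation delays (d/s per hop): 11.7073, 15.8095 ms; sum = 27.5168 ms.
Processing at 1 router(s): 1 × 0.88 ms = 0.88 ms.
End-to-end = 28.4 ms.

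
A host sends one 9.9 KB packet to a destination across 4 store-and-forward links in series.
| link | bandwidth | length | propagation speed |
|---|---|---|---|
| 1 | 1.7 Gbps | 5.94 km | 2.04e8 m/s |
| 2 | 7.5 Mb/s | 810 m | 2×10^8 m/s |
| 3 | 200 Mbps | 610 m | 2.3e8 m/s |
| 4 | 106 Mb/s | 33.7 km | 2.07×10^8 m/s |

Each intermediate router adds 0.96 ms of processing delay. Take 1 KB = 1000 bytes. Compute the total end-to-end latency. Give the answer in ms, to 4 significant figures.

L = 79200 bits.
Transmission delays (L/R per hop): 0.0465882, 10.56, 0.396, 0.74717 ms; sum = 11.7498 ms.
Propagation delays (d/s per hop): 0.0291176, 0.00405, 0.00265217, 0.162802 ms; sum = 0.198622 ms.
Processing at 3 router(s): 3 × 0.96 ms = 2.88 ms.
End-to-end = 14.83 ms.

14.83 ms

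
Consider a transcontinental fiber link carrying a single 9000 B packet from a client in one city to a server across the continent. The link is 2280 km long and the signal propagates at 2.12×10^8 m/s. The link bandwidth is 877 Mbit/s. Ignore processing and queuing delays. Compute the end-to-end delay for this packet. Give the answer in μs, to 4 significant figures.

10840 μs

L = 9000 × 8 = 72000 bits.
Transmission delay = L/R = 72000 / 877000000 = 82.0981 μs.
Propagation delay = d/s = 2280000 m / 212000000 m/s = 10754.7 μs.
Total = 10840 μs.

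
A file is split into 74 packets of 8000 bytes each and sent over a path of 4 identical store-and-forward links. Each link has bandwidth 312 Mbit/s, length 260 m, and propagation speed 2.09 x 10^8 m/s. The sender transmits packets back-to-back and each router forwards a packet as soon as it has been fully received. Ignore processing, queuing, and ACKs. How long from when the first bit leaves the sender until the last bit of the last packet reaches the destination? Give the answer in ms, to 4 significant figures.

Per-hop transmission t_tx = L/R = 64000/312000000 = 0.205128 ms.
Per-hop propagation t_prop = 260/209000000 = 0.00124402 ms.
Pipeline fill: first packet needs 4·t_tx to clear all hops; remaining 73 packets each add one t_tx.
Total = (4+74-1)·t_tx + 4·t_prop = 77·0.205128 + 4·0.00124402 = 15.80 ms.

15.80 ms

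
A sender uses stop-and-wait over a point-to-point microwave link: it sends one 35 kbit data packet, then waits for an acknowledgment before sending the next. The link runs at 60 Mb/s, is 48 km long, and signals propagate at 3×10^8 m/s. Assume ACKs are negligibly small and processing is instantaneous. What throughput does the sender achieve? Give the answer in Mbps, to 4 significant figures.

t_tx = L/R = 35000/60000000 = 0.000583333 s.
t_prop = 48000/300000000 = 0.00016 s; RTT = 0.00032 s.
Cycle = t_tx + RTT = 0.000903333 s.
Throughput = L / cycle = 35000 / 0.000903333 = 38.75 Mbps.

38.75 Mbps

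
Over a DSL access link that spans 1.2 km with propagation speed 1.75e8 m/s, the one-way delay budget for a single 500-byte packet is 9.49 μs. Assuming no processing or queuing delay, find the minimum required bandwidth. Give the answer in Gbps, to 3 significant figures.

L = 4000 bits.
Propagation delay = 1200 / 175000000 = 6.85714 μs.
Transmission budget = 9.49 − 6.85714 = 2.63286 μs.
R ≥ L / t_tx = 4000 bits / 2.63286e-06 s = 1.52 Gbps.

1.52 Gbps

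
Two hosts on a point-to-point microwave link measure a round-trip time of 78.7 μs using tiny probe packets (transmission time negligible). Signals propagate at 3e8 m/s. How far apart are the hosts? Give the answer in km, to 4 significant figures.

One-way propagation = RTT/2 = 39.35 μs.
d = s × t = 300000000 × 3.935e-05 = 11.81 km.

11.81 km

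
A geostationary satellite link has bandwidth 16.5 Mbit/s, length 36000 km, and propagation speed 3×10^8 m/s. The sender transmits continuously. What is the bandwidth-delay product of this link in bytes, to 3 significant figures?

248000 bytes

Propagation delay = 36000000 / 300000000 = 0.12 s.
BDP = R × t_prop = 16500000 × 0.12 = 1980000 bits.
In bytes: 1980000/8 = 248000 bytes.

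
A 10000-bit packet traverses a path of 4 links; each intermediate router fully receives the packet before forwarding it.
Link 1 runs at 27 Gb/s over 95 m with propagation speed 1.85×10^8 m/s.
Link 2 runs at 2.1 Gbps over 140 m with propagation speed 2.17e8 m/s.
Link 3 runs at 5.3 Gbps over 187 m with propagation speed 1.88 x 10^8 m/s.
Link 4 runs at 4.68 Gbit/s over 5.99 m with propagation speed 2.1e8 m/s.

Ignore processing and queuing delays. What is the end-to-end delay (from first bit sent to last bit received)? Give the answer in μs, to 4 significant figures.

11.34 μs

Transmission delays (L/R per hop): 0.37037, 4.7619, 1.88679, 2.13675 μs; sum = 9.15582 μs.
Propagation delays (d/s per hop): 0.513514, 0.645161, 0.994681, 0.0285238 μs; sum = 2.18188 μs.
End-to-end = 11.34 μs.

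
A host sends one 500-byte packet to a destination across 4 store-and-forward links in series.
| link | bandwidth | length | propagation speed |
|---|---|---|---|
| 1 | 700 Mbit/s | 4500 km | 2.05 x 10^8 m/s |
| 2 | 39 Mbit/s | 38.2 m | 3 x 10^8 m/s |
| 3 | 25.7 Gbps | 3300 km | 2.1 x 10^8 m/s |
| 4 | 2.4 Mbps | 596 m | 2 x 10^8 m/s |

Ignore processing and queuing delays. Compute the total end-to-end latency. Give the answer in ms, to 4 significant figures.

L = 500 × 8 = 4000 bits.
Transmission delays (L/R per hop): 0.00571429, 0.102564, 0.000155642, 1.66667 ms; sum = 1.7751 ms.
Propagation delays (d/s per hop): 21.9512, 0.000127333, 15.7143, 0.00298 ms; sum = 37.6686 ms.
End-to-end = 39.44 ms.

39.44 ms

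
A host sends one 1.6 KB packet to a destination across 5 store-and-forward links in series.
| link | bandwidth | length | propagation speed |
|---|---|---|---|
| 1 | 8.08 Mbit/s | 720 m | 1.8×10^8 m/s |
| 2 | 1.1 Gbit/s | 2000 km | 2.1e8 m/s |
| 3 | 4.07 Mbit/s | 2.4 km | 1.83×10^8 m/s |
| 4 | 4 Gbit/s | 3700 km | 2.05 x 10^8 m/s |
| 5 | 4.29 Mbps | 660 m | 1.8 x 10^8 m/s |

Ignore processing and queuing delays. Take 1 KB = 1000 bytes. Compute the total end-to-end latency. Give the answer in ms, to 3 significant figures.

35.3 ms

L = 12800 bits.
Transmission delays (L/R per hop): 1.58416, 0.0116364, 3.14496, 0.0032, 2.98368 ms; sum = 7.72764 ms.
Propagation delays (d/s per hop): 0.004, 9.52381, 0.0131148, 18.0488, 0.00366667 ms; sum = 27.5934 ms.
End-to-end = 35.3 ms.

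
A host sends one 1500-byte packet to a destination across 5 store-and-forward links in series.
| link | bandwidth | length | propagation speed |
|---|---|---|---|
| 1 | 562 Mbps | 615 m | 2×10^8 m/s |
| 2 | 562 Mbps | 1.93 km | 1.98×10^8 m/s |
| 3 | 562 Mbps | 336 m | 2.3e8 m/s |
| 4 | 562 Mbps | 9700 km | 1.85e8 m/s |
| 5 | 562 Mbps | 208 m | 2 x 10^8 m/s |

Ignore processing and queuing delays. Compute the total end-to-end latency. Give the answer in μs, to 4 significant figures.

52550 μs

L = 1500 × 8 = 12000 bits.
Transmission delay per hop = L/R = 12000/562000000 = 21.3523 μs; 5 hops → 106.762 μs.
Propagation delays (d/s per hop): 3.075, 9.74747, 1.46087, 52432.4, 1.04 μs; sum = 52447.8 μs.
End-to-end = 52550 μs.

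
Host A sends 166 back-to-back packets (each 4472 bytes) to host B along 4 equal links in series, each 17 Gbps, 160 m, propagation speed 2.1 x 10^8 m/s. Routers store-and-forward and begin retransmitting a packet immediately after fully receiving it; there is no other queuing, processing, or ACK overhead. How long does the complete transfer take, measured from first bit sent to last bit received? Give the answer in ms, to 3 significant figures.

Per-hop transmission t_tx = L/R = 35776/17000000000 = 0.00210447 ms.
Per-hop propagation t_prop = 160/210000000 = 0.000761905 ms.
Pipeline fill: first packet needs 4·t_tx to clear all hops; remaining 165 packets each add one t_tx.
Total = (4+166-1)·t_tx + 4·t_prop = 169·0.00210447 + 4·0.000761905 = 0.359 ms.

0.359 ms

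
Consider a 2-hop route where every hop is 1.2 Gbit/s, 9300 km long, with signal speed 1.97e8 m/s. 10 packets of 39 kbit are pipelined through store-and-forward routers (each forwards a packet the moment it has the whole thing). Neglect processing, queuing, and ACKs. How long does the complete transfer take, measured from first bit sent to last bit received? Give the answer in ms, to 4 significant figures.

Per-hop transmission t_tx = L/R = 39000/1200000000 = 0.0325 ms.
Per-hop propagation t_prop = 9300000/197000000 = 47.2081 ms.
Pipeline fill: first packet needs 2·t_tx to clear all hops; remaining 9 packets each add one t_tx.
Total = (2+10-1)·t_tx + 2·t_prop = 11·0.0325 + 2·47.2081 = 94.77 ms.

94.77 ms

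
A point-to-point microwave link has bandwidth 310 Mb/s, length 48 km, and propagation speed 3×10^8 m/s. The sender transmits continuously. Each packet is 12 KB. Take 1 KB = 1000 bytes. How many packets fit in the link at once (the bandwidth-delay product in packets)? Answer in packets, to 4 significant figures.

Propagation delay = 48000 / 300000000 = 0.00016 s.
BDP = R × t_prop = 310000000 × 0.00016 = 49600 bits.
In packets of 96000 bits: 0.5167 packets.

0.5167 packets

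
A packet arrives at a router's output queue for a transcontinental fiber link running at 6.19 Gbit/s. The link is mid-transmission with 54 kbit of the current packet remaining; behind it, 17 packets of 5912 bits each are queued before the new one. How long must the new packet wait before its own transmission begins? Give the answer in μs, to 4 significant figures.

24.96 μs

Each queued packet: L/R = 5912/6190000000 = 0.955089 μs.
17 queued → 16.2365 μs.
Plus remaining 54000 bits of current packet: 8.72375 μs.
Queuing delay = 24.96 μs.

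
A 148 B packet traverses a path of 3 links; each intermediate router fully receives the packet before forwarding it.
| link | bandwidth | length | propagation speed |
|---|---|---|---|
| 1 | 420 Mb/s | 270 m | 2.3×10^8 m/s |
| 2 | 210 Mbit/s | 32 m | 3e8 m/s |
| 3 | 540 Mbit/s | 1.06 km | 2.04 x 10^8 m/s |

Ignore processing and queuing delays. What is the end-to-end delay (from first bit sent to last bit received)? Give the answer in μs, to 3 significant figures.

L = 148 × 8 = 1184 bits.
Transmission delays (L/R per hop): 2.81905, 5.6381, 2.19259 μs; sum = 10.6497 μs.
Propagation delays (d/s per hop): 1.17391, 0.106667, 5.19608 μs; sum = 6.47666 μs.
End-to-end = 17.1 μs.

17.1 μs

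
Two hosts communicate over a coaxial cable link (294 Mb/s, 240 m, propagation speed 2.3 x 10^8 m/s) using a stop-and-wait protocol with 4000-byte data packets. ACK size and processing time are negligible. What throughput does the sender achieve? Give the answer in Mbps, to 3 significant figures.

t_tx = L/R = 32000/294000000 = 0.000108844 s.
t_prop = 240/2.3e+08 = 1.04348e-06 s; RTT = 2.08696e-06 s.
Cycle = t_tx + RTT = 0.00011093 s.
Throughput = L / cycle = 32000 / 0.00011093 = 288 Mbps.

288 Mbps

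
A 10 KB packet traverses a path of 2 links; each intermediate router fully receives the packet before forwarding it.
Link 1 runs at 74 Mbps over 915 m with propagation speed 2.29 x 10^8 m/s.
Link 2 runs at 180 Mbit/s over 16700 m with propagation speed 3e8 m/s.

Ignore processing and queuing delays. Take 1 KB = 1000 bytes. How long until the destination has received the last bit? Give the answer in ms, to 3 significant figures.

1.59 ms

L = 80000 bits.
Transmission delays (L/R per hop): 1.08108, 0.444444 ms; sum = 1.52553 ms.
Propagation delays (d/s per hop): 0.00399563, 0.0556667 ms; sum = 0.0596623 ms.
End-to-end = 1.59 ms.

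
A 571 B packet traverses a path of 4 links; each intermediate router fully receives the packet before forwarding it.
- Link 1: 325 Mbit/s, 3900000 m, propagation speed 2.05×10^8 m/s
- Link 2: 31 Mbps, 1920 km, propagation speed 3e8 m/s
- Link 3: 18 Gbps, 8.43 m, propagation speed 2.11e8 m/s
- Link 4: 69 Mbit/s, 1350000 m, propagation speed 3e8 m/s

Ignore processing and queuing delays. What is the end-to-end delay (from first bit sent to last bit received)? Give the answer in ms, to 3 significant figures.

L = 571 × 8 = 4568 bits.
Transmission delays (L/R per hop): 0.0140554, 0.147355, 0.000253778, 0.0662029 ms; sum = 0.227867 ms.
Propagation delays (d/s per hop): 19.0244, 6.4, 3.99526e-05, 4.5 ms; sum = 29.9244 ms.
End-to-end = 30.2 ms.

30.2 ms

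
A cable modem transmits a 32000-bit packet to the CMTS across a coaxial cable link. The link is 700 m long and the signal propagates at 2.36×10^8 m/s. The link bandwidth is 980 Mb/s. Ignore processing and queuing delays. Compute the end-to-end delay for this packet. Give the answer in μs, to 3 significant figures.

Transmission delay = L/R = 32000 / 980000000 = 32.6531 μs.
Propagation delay = d/s = 700 m / 236000000 m/s = 2.9661 μs.
Total = 35.6 μs.

35.6 μs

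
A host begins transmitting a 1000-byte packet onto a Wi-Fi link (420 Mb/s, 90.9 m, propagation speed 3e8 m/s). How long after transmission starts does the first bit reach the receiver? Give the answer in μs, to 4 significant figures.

0.3030 μs

First bit experiences only propagation delay: d/s = 90.9/300000000 = 0.3030 μs.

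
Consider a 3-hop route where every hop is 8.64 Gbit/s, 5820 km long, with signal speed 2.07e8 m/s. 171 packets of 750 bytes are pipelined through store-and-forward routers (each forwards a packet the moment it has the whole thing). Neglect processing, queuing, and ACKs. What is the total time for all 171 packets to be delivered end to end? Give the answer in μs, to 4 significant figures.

84470 μs

Per-hop transmission t_tx = L/R = 6000/8640000000 = 0.694444 μs.
Per-hop propagation t_prop = 5820000/2.07e+08 = 28115.9 μs.
Pipeline fill: first packet needs 3·t_tx to clear all hops; remaining 170 packets each add one t_tx.
Total = (3+171-1)·t_tx + 3·t_prop = 173·0.694444 + 3·28115.9 = 84470 μs.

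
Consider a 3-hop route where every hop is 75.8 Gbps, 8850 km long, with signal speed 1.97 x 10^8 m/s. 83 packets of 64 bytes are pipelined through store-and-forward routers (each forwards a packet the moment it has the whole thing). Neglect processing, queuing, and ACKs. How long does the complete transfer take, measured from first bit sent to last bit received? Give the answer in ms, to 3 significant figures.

135 ms

Per-hop transmission t_tx = L/R = 512/75800000000 = 6.75462e-06 ms.
Per-hop propagation t_prop = 8850000/197000000 = 44.9239 ms.
Pipeline fill: first packet needs 3·t_tx to clear all hops; remaining 82 packets each add one t_tx.
Total = (3+83-1)·t_tx + 3·t_prop = 85·6.75462e-06 + 3·44.9239 = 135 ms.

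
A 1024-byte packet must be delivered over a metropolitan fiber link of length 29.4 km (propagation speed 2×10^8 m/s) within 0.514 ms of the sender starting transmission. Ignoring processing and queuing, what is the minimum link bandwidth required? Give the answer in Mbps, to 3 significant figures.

22.3 Mbps

L = 8192 bits.
Propagation delay = 29400 / 200000000 = 0.147 ms.
Transmission budget = 0.514 − 0.147 = 0.367 ms.
R ≥ L / t_tx = 8192 bits / 0.000367 s = 22.3 Mbps.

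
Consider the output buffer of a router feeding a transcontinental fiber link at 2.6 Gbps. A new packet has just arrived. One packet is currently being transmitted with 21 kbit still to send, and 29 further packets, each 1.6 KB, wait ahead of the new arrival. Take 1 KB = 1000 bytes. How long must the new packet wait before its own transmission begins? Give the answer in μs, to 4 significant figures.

Each queued packet: L/R = 12800/2600000000 = 4.92308 μs.
29 queued → 142.769 μs.
Plus remaining 21000 bits of current packet: 8.07692 μs.
Queuing delay = 150.8 μs.

150.8 μs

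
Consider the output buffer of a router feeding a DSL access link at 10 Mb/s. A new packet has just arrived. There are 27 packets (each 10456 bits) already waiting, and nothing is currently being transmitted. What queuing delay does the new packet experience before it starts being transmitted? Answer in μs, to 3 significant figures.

Each queued packet: L/R = 10456/10000000 = 1045.6 μs.
27 queued → 28231.2 μs.
Queuing delay = 28200 μs.

28200 μs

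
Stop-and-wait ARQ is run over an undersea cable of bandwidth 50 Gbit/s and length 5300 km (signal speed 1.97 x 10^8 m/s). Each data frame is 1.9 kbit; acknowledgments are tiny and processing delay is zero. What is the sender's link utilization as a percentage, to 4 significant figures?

t_tx = L/R = 1900/50000000000 = 3.8e-08 s.
t_prop = 5300000/197000000 = 0.0269036 s; RTT = 0.0538071 s.
Cycle = t_tx + RTT = 0.0538071 s.
Utilization = t_tx / cycle = 3.8e-08/0.0538071 = 0.00007062 %.

0.00007062 %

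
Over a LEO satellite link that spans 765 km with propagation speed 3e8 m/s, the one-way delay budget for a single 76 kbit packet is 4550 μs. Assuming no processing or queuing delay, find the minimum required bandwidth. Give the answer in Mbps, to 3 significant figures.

Propagation delay = 765000 / 300000000 = 2550 μs.
Transmission budget = 4550 − 2550 = 2000 μs.
R ≥ L / t_tx = 76000 bits / 0.002 s = 38.0 Mbps.

38.0 Mbps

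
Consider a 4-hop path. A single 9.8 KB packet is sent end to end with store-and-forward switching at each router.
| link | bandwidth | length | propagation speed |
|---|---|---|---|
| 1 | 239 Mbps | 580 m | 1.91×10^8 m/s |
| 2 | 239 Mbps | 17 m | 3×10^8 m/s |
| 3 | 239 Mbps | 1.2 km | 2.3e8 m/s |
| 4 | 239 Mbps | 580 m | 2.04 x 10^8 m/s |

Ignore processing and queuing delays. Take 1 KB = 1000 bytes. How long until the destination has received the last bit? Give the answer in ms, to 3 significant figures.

L = 78400 bits.
Transmission delay per hop = L/R = 78400/239000000 = 0.328033 ms; 4 hops → 1.31213 ms.
Propagation delays (d/s per hop): 0.00303665, 5.66667e-05, 0.00521739, 0.00284314 ms; sum = 0.0111538 ms.
End-to-end = 1.32 ms.

1.32 ms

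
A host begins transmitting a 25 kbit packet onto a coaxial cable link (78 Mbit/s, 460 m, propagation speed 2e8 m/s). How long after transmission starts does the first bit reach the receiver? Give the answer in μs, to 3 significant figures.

2.30 μs

First bit experiences only propagation delay: d/s = 460/200000000 = 2.30 μs.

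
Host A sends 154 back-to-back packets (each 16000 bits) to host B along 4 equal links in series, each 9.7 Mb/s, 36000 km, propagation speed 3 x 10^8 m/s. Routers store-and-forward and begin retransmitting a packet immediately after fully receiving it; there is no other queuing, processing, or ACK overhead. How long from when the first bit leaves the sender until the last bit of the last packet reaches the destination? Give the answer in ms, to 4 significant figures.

Per-hop transmission t_tx = L/R = 16000/9700000 = 1.64948 ms.
Per-hop propagation t_prop = 36000000/300000000 = 120 ms.
Pipeline fill: first packet needs 4·t_tx to clear all hops; remaining 153 packets each add one t_tx.
Total = (4+154-1)·t_tx + 4·t_prop = 157·1.64948 + 4·120 = 739.0 ms.

739.0 ms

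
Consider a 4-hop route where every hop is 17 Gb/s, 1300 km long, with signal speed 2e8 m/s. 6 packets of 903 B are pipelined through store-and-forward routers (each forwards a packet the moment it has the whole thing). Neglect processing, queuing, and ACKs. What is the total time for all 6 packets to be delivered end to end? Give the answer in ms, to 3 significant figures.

Per-hop transmission t_tx = L/R = 7224/17000000000 = 0.000424941 ms.
Per-hop propagation t_prop = 1300000/200000000 = 6.5 ms.
Pipeline fill: first packet needs 4·t_tx to clear all hops; remaining 5 packets each add one t_tx.
Total = (4+6-1)·t_tx + 4·t_prop = 9·0.000424941 + 4·6.5 = 26.0 ms.

26.0 ms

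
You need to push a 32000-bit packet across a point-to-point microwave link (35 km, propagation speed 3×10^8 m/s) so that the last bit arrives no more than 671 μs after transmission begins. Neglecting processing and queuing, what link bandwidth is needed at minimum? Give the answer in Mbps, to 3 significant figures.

Propagation delay = 35000 / 300000000 = 116.667 μs.
Transmission budget = 671 − 116.667 = 554.333 μs.
R ≥ L / t_tx = 32000 bits / 0.000554333 s = 57.7 Mbps.

57.7 Mbps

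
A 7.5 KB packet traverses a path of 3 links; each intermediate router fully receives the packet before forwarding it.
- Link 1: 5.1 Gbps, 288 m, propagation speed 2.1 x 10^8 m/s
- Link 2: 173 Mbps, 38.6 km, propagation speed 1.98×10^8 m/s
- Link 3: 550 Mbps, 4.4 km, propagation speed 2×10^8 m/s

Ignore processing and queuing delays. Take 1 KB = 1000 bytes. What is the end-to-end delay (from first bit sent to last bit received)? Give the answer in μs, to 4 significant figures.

L = 60000 bits.
Transmission delays (L/R per hop): 11.7647, 346.821, 109.091 μs; sum = 467.676 μs.
Propagation delays (d/s per hop): 1.37143, 194.949, 22 μs; sum = 218.321 μs.
End-to-end = 686.0 μs.

686.0 μs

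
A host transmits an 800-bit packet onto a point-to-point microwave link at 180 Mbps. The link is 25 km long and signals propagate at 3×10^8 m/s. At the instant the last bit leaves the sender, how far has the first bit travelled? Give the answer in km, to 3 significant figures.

t_tx = L/R = 800/180000000 = 4.44444e-06 s.
Distance = s × t_tx = 300000000 × 4.44444e-06 = 1.33 km.

1.33 km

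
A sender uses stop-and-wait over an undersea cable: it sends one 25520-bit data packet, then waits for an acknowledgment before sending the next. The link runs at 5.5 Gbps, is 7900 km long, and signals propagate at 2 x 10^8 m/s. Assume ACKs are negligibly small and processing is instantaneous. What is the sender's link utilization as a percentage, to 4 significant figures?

0.005873 %

t_tx = L/R = 25520/5500000000 = 4.64e-06 s.
t_prop = 7900000/200000000 = 0.0395 s; RTT = 0.079 s.
Cycle = t_tx + RTT = 0.0790046 s.
Utilization = t_tx / cycle = 4.64e-06/0.0790046 = 0.005873 %.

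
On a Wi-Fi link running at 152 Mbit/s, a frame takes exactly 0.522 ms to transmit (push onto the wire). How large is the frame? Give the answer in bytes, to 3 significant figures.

L = R × t_tx = 152000000 b/s × 0.000522 s = 79344 bits.
In bytes: 79344 / 8 = 9920 bytes.

9920 bytes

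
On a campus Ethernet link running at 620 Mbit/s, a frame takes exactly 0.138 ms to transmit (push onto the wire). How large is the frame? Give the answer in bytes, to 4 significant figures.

L = R × t_tx = 620000000 b/s × 0.000138 s = 85560 bits.
In bytes: 85560 / 8 = 10700 bytes.

10700 bytes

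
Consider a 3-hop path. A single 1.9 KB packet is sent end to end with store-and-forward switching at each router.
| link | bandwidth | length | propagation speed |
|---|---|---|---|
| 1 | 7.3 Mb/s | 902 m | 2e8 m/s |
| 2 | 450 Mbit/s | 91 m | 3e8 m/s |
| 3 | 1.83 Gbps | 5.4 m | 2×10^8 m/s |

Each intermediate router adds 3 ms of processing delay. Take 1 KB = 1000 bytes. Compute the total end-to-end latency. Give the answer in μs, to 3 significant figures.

L = 15200 bits.
Transmission delays (L/R per hop): 2082.19, 33.7778, 8.30601 μs; sum = 2124.28 μs.
Propagation delays (d/s per hop): 4.51, 0.303333, 0.027 μs; sum = 4.84033 μs.
Processing at 2 router(s): 2 × 3 ms = 6000 μs.
End-to-end = 8130 μs.

8130 μs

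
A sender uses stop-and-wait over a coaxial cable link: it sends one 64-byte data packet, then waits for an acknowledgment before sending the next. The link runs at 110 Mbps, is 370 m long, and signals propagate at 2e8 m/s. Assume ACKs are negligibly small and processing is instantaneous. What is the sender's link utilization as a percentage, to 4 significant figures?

55.71 %

t_tx = L/R = 512/110000000 = 4.65455e-06 s.
t_prop = 370/200000000 = 1.85e-06 s; RTT = 3.7e-06 s.
Cycle = t_tx + RTT = 8.35455e-06 s.
Utilization = t_tx / cycle = 4.65455e-06/8.35455e-06 = 55.71 %.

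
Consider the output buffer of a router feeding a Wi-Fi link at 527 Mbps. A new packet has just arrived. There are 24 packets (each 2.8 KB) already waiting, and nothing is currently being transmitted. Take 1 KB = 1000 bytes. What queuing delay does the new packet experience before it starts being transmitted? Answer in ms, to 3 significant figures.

1.02 ms

Each queued packet: L/R = 22400/527000000 = 0.0425047 ms.
24 queued → 1.02011 ms.
Queuing delay = 1.02 ms.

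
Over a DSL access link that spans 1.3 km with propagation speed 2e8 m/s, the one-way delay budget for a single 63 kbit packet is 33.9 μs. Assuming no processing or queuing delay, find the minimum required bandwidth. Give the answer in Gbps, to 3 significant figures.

Propagation delay = 1300 / 200000000 = 6.5 μs.
Transmission budget = 33.9 − 6.5 = 27.4 μs.
R ≥ L / t_tx = 63000 bits / 2.74e-05 s = 2.30 Gbps.

2.30 Gbps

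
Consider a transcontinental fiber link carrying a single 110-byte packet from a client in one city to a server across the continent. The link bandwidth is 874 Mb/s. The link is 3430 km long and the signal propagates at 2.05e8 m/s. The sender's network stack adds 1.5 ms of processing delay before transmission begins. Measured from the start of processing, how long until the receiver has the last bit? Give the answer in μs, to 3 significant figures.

18200 μs

L = 110 × 8 = 880 bits.
Transmission delay = L/R = 880 / 874000000 = 1.00686 μs.
Propagation delay = d/s = 3430000 m / 2.05e+08 m/s = 16731.7 μs.
Plus processing delay 1.5 ms = 1500 μs.
Total = 18200 μs.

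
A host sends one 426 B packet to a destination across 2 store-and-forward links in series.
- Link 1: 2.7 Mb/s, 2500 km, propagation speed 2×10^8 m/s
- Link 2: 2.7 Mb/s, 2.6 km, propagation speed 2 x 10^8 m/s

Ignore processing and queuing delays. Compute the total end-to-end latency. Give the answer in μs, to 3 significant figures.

L = 426 × 8 = 3408 bits.
Transmission delay per hop = L/R = 3408/2700000 = 1262.22 μs; 2 hops → 2524.44 μs.
Propagation delays (d/s per hop): 12500, 13 μs; sum = 12513 μs.
End-to-end = 15000 μs.

15000 μs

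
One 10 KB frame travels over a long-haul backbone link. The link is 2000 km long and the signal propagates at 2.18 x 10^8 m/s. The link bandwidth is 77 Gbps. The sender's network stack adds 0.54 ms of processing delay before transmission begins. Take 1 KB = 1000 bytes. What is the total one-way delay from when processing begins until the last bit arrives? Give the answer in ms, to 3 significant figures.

9.72 ms

L = 80000 bits.
Transmission delay = L/R = 80000 / 77000000000 = 0.00103896 ms.
Propagation delay = d/s = 2000000 m / 2.18e+08 m/s = 9.17431 ms.
Plus processing delay 0.54 ms = 0.54 ms.
Total = 9.72 ms.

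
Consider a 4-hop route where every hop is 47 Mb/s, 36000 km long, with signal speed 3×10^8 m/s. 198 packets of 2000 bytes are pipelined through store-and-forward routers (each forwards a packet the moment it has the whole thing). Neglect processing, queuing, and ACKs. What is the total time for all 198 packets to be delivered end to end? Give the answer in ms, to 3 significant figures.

Per-hop transmission t_tx = L/R = 16000/47000000 = 0.340426 ms.
Per-hop propagation t_prop = 36000000/300000000 = 120 ms.
Pipeline fill: first packet needs 4·t_tx to clear all hops; remaining 197 packets each add one t_tx.
Total = (4+198-1)·t_tx + 4·t_prop = 201·0.340426 + 4·120 = 548 ms.

548 ms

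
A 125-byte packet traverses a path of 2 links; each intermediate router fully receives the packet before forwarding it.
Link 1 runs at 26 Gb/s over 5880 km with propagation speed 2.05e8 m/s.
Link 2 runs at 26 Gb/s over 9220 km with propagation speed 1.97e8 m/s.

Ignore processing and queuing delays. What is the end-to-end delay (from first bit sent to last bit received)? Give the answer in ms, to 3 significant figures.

L = 125 × 8 = 1000 bits.
Transmission delay per hop = L/R = 1000/26000000000 = 3.84615e-05 ms; 2 hops → 7.69231e-05 ms.
Propagation delays (d/s per hop): 28.6829, 46.802 ms; sum = 75.485 ms.
End-to-end = 75.5 ms.

75.5 ms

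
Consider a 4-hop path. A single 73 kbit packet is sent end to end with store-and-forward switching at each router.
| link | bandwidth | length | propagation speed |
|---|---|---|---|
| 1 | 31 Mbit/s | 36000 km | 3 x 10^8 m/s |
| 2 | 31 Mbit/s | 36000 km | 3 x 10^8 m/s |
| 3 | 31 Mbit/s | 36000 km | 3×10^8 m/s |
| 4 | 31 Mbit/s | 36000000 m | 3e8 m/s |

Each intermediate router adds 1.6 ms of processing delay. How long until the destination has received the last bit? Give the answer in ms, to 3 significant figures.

494 ms

L = 73000 bits.
Transmission delay per hop = L/R = 73000/31000000 = 2.35484 ms; 4 hops → 9.41935 ms.
Propagation delays (d/s per hop): 120, 120, 120, 120 ms; sum = 480 ms.
Processing at 3 router(s): 3 × 1.6 ms = 4.8 ms.
End-to-end = 494 ms.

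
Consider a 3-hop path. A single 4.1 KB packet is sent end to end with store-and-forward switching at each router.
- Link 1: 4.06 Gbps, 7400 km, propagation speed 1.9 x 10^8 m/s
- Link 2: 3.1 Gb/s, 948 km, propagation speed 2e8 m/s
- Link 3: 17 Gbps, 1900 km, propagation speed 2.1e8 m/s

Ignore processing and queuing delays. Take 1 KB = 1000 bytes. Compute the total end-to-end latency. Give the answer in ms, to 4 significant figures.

52.76 ms

L = 32800 bits.
Transmission delays (L/R per hop): 0.00807882, 0.0105806, 0.00192941 ms; sum = 0.0205889 ms.
Propagation delays (d/s per hop): 38.9474, 4.74, 9.04762 ms; sum = 52.735 ms.
End-to-end = 52.76 ms.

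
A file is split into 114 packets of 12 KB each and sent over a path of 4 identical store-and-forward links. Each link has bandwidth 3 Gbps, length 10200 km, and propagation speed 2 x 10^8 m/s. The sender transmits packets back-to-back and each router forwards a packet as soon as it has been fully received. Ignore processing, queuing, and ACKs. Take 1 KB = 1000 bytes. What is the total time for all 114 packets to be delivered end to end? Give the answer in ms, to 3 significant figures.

208 ms

Per-hop transmission t_tx = L/R = 96000/3000000000 = 0.032 ms.
Per-hop propagation t_prop = 10200000/200000000 = 51 ms.
Pipeline fill: first packet needs 4·t_tx to clear all hops; remaining 113 packets each add one t_tx.
Total = (4+114-1)·t_tx + 4·t_prop = 117·0.032 + 4·51 = 208 ms.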